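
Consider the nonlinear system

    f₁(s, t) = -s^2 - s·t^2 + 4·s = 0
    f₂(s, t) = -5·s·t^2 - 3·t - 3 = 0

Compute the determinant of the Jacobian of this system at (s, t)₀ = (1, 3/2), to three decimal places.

-29.250

J = [[-2·s - t^2 + 4, -2·s·t], [-5·t^2, -10·s·t - 3]].
At the point, J = [[-0.250, -3.000], [-11.250, -18.000]].
det J = -29.250.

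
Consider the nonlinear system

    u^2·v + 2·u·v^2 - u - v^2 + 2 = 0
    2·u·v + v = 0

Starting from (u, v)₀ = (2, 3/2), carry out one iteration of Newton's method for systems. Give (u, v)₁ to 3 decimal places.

(5.971, -2.382)

At (2, 3/2): F = (12.750, 7.500).
Jacobian J = [[2·u·v + 2·v^2 - 1, u^2 + 4·u·v - 2·v], [2·v, 2·u + 1]].
At the point, J = [[9.500, 13.000], [3.000, 5.000]] (det J = 8.500).
Solving J·Δ = −F gives Δ = (3.971, -3.882).
Then the next iterate is (u, v)₁ = (5.971, -2.382).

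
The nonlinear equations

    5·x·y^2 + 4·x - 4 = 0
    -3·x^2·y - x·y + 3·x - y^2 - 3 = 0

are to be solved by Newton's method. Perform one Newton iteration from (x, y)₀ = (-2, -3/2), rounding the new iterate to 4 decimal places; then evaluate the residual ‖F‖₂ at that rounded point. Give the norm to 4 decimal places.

At (-2, -3/2): F = (-34.5000, 3.7500).
Jacobian J = [[5·y^2 + 4, 10·x·y], [-6·x·y - y + 3, -3·x^2 - x - 2·y]].
At the point, J = [[15.2500, 30.0000], [-13.5000, -7.0000]] (det J = 298.2500).
Solving J·Δ = −F gives Δ = (-0.4325, 1.3699).
Then the next iterate is (x, y)₁ = (-2.4325, -0.1301).
Re-evaluating at (-2.4325, -0.1301): F = (-13.935863, -8.321467), so ‖F‖₂ = 16.2313.

16.2313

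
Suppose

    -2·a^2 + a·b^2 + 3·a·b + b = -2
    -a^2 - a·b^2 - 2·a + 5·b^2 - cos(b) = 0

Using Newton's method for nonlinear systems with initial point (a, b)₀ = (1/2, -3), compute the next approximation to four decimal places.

At (1/2, -3): F = (-1.5000, 40.239992).
Jacobian J = [[-4·a + b^2 + 3·b, 2·a·b + 3·a + 1], [-2·a - b^2 - 2, -2·a·b + 10·b + sin(b)]].
At the point, J = [[-2.0000, -0.5000], [-12.0000, -27.141120]] (det J = 48.282240).
Solving J·Δ = −F gives Δ = (-1.2599, 2.0397).
Then the next iterate is (a, b)₁ = (-0.7599, -0.9603).

(-0.7599, -0.9603)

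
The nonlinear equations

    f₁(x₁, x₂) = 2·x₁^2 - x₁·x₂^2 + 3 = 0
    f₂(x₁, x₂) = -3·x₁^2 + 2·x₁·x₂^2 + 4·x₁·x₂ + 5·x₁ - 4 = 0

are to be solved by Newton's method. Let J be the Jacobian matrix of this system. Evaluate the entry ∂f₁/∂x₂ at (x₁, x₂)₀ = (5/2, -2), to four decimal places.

∂f₁/∂x₂ = -2·x₁·x₂.
At (5/2, -2) this is 10.0000.

10.0000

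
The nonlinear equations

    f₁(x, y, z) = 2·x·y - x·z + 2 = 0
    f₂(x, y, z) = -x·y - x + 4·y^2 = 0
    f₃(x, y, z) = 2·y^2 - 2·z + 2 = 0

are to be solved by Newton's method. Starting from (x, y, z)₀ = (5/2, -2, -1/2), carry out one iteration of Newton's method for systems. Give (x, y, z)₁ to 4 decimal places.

(0.4548, -1.1106, 1.4422)

At (5/2, -2, -1/2): F = (-6.7500, 18.5000, 11.0000).
Jacobian J = [[2·y - z, 2·x, -x], [-y - 1, -x + 8·y, 0], [0, 4·y, -2]].
At the point, J = [[-3.5000, 5.0000, -2.5000], [1.0000, -18.5000, 0.0000], [0.0000, -8.0000, -2.0000]] (det J = -99.5000).
Solving J·Δ = −F gives Δ = (-2.0452, 0.8894, 1.9422).
Then the next iterate is (x, y, z)₁ = (0.4548, -1.1106, 1.4422).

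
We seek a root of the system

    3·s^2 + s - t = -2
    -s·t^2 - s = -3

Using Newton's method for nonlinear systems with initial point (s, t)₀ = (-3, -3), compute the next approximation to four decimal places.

(-1.3480, -2.0845)

At (-3, -3): F = (29.0000, 33.0000).
Jacobian J = [[6·s + 1, -1], [-t^2 - 1, -2·s·t]].
At the point, J = [[-17.0000, -1.0000], [-10.0000, -18.0000]] (det J = 296.0000).
Solving J·Δ = −F gives Δ = (1.6520, 0.9155).
Then the next iterate is (s, t)₁ = (-1.3480, -2.0845).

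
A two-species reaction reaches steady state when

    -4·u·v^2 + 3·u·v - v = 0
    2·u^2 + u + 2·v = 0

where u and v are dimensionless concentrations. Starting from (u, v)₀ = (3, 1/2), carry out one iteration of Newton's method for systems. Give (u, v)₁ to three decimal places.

At (3, 1/2): F = (1.000, 22.000).
Jacobian J = [[-4·v^2 + 3·v, -8·u·v + 3·u - 1], [4·u + 1, 2]].
At the point, J = [[0.500, -4.000], [13.000, 2.000]] (det J = 53.000).
Solving J·Δ = −F gives Δ = (-1.698, 0.038).
Then the next iterate is (u, v)₁ = (1.302, 0.538).

(1.302, 0.538)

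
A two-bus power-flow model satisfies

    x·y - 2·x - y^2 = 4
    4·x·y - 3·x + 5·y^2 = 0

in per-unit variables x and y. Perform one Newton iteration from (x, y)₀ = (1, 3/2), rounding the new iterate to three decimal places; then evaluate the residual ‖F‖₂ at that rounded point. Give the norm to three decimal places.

377.106

At (1, 3/2): F = (-6.750, 14.250).
Jacobian J = [[y - 2, x - 2·y], [4·y - 3, 4·x + 10·y]].
At the point, J = [[-0.500, -2.000], [3.000, 19.000]] (det J = -3.500).
Solving J·Δ = −F gives Δ = (-28.500, 3.750).
Then the next iterate is (x, y)₁ = (-27.500, 5.250).
Re-evaluating at (-27.500, 5.250): F = (-120.93750, -357.18750), so ‖F‖₂ = 377.106.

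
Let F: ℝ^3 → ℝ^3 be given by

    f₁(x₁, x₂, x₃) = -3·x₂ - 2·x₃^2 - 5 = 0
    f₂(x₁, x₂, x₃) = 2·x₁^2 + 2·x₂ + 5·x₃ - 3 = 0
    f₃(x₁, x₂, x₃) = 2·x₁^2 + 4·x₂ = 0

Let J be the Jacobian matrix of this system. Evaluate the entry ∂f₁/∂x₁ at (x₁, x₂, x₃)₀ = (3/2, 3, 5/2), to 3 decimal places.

0.000

∂f₁/∂x₁ = 0.
At (3/2, 3, 5/2) this is 0.000.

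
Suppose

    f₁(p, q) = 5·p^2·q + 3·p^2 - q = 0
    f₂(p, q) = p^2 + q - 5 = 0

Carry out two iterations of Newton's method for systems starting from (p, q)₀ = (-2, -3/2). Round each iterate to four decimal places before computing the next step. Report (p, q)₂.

(-2.3740, -0.6340)

At (-2, -3/2): F = (-16.5000, -2.5000).
Jacobian J = [[10·p·q + 6·p, 5·p^2 - 1], [2·p, 1]].
At the point, J = [[18.0000, 19.0000], [-4.0000, 1.0000]] (det J = 94.0000).
Solving J·Δ = −F gives Δ = (-0.3298, 1.1809).
Then the next iterate is (p, q)₁ = (-2.3298, -0.3191).
Round to (-2.3298, -0.3191) and repeat: F = (7.942681, 0.108868), J = [[-6.544408, 26.139840], [-4.6596, 1.0000]].
Δ = (-0.0442, -0.3149), so (p, q)₂ = (-2.3740, -0.6340).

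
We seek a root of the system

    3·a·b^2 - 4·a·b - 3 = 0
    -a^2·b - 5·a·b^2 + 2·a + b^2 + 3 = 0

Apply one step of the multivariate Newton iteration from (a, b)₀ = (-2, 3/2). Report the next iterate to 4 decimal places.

At (-2, 3/2): F = (-4.5000, 17.7500).
Jacobian J = [[3·b^2 - 4·b, 6·a·b - 4·a], [-2·a·b - 5·b^2 + 2, -a^2 - 10·a·b + 2·b]].
At the point, J = [[0.7500, -10.0000], [-3.2500, 29.0000]] (det J = -10.7500).
Solving J·Δ = −F gives Δ = (4.3721, -0.1221).
Then the next iterate is (a, b)₁ = (2.3721, 1.3779).

(2.3721, 1.3779)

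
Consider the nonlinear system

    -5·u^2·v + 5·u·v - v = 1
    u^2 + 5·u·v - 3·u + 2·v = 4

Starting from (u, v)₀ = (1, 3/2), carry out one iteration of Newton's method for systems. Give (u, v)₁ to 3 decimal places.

(0.717, 1.120)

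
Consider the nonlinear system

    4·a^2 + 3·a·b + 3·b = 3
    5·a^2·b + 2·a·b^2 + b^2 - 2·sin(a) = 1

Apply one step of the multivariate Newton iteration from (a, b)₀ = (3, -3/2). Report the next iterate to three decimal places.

(1.929, -1.009)

At (3, -3/2): F = (15.000, -53.03224).
Jacobian J = [[8·a + 3·b, 3·a + 3], [10·a·b + 2·b^2 - 2·cos(a), 5·a^2 + 4·a·b + 2·b]].
At the point, J = [[19.500, 12.000], [-38.52002, 24.000]] (det J = 930.24018).
Solving J·Δ = −F gives Δ = (-1.071, 0.491).
Then the next iterate is (a, b)₁ = (1.929, -1.009).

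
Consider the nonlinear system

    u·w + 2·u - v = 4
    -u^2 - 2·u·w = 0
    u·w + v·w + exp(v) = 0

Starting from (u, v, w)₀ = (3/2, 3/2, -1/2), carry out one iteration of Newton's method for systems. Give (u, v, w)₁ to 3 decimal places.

At (3/2, 3/2, -1/2): F = (-3.250, -0.750, 2.98169).
Jacobian J = [[w + 2, -1, u], [-2·u - 2·w, 0, -2·u], [w, w + exp(v), u + v]].
At the point, J = [[1.500, -1.000, 1.500], [-2.000, 0.000, -3.000], [-0.500, 3.98169, 3.000]] (det J = -1.52747).
Solving J·Δ = −F gives Δ = (-23.965, -15.608, 15.727).
Then the next iterate is (u, v, w)₁ = (-22.465, -14.108, 15.227).

(-22.465, -14.108, 15.227)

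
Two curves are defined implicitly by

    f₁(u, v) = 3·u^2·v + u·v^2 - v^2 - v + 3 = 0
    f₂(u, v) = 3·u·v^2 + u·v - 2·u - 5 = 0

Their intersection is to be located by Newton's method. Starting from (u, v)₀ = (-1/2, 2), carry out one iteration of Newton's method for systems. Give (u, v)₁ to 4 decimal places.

(0.0227, 1.2727)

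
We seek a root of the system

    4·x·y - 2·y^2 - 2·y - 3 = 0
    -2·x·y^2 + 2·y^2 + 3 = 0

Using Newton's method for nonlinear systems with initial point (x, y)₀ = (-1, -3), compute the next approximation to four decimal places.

At (-1, -3): F = (-3.0000, 39.0000).
Jacobian J = [[4·y, 4·x - 4·y - 2], [-2·y^2, -4·x·y + 4·y]].
At the point, J = [[-12.0000, 6.0000], [-18.0000, -24.0000]] (det J = 396.0000).
Solving J·Δ = −F gives Δ = (0.4091, 1.3182).
Then the next iterate is (x, y)₁ = (-0.5909, -1.6818).

(-0.5909, -1.6818)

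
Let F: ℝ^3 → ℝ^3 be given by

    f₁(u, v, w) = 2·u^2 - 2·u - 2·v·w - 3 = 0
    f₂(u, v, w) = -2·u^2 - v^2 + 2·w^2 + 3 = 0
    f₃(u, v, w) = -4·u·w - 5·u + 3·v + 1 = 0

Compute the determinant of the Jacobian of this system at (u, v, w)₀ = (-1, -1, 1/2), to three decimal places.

J = [[4·u - 2, -2·w, -2·v], [-4·u, -2·v, 4·w], [-4·w - 5, 3, -4·u]].
At the point, J = [[-6.000, -1.000, 2.000], [4.000, 2.000, 2.000], [-7.000, 3.000, 4.000]].
det J = 70.000.

70.000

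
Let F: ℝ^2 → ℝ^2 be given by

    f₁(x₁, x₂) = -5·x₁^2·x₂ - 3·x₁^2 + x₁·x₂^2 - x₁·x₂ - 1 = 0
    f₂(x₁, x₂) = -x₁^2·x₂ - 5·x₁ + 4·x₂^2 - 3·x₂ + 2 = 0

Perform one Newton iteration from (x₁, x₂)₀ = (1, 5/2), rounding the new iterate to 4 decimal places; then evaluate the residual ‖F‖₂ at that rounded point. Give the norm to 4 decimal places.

At (1, 5/2): F = (-12.7500, 12.0000).
Jacobian J = [[-10·x₁·x₂ - 6·x₁ + x₂^2 - x₂, -5·x₁^2 + 2·x₁·x₂ - x₁], [-2·x₁·x₂ - 5, -x₁^2 + 8·x₂ - 3]].
At the point, J = [[-27.2500, -1.0000], [-10.0000, 16.0000]] (det J = -446.0000).
Solving J·Δ = −F gives Δ = (-0.4305, -1.0191).
Then the next iterate is (x₁, x₂)₁ = (0.5695, 1.4809).
Re-evaluating at (0.5695, 1.4809): F = (-3.968916, 3.001759), so ‖F‖₂ = 4.9762.

4.9762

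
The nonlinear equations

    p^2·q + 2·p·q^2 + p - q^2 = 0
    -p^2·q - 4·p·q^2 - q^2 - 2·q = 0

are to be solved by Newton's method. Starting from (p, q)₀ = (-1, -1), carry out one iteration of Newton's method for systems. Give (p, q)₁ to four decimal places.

(0.0000, -1.0000)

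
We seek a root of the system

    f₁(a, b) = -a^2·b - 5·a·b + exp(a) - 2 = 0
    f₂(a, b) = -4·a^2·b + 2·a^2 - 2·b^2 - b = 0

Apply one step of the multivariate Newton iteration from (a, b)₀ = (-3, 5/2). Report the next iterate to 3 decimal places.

(-3.224, 0.420)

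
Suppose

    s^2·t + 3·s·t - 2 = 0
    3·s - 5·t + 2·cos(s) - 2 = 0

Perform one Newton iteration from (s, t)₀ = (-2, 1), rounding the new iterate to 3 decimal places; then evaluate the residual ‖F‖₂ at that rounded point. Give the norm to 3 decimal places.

At (-2, 1): F = (-4.000, -13.83229).
Jacobian J = [[2·s·t + 3·t, s^2 + 3·s], [-2·sin(s) + 3, -5]].
At the point, J = [[-1.000, -2.000], [4.81859, -5.000]] (det J = 14.63719).
Solving J·Δ = −F gives Δ = (0.524, -2.262).
Then the next iterate is (s, t)₁ = (-1.476, -1.262).
Re-evaluating at (-1.476, -1.262): F = (0.83877, 0.07131), so ‖F‖₂ = 0.842.

0.842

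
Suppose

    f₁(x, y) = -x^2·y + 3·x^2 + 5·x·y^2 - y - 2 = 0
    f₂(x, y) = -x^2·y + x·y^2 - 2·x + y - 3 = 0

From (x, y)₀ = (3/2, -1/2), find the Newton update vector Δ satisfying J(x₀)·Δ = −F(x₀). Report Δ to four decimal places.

At (3/2, -1/2): F = (8.2500, -5.0000).
Jacobian J = [[-2·x·y + 6·x + 5·y^2, -x^2 + 10·x·y - 1], [-2·x·y + y^2 - 2, -x^2 + 2·x·y + 1]].
At the point, J = [[11.7500, -10.7500], [-0.2500, -2.7500]] (det J = -35.0000).
Solving J·Δ = −F gives Δ = (-2.1839, -1.6196).

(-2.1839, -1.6196)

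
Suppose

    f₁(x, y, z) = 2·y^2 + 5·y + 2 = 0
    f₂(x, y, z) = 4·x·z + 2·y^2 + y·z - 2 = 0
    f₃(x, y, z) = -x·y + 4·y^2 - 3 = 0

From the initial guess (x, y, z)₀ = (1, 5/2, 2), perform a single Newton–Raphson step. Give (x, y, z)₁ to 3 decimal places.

(-4.880, 0.700, 8.945)

At (1, 5/2, 2): F = (27.000, 23.500, 19.500).
Jacobian J = [[0, 4·y + 5, 0], [4·z, 4·y + z, 4·x + y], [-y, -x + 8·y, 0]].
At the point, J = [[0.000, 15.000, 0.000], [8.000, 12.000, 6.500], [-2.500, 19.000, 0.000]] (det J = -243.750).
Solving J·Δ = −F gives Δ = (-5.880, -1.800, 6.945).
Then the next iterate is (x, y, z)₁ = (-4.880, 0.700, 8.945).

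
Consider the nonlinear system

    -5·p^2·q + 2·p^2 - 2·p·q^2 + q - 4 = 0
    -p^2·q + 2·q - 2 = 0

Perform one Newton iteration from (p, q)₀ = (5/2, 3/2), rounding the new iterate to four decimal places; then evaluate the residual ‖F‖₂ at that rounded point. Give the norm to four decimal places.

At (5/2, 3/2): F = (-48.1250, -8.3750).
Jacobian J = [[-10·p·q + 4·p - 2·q^2, -5·p^2 - 4·p·q + 1], [-2·p·q, -p^2 + 2]].
At the point, J = [[-32.0000, -45.2500], [-7.5000, -4.2500]] (det J = -203.3750).
Solving J·Δ = −F gives Δ = (-0.8577, -0.4570).
Then the next iterate is (p, q)₁ = (1.6423, 1.0430).
Re-evaluating at (1.6423, 1.0430): F = (-15.201484, -2.727127), so ‖F‖₂ = 15.4442.

15.4442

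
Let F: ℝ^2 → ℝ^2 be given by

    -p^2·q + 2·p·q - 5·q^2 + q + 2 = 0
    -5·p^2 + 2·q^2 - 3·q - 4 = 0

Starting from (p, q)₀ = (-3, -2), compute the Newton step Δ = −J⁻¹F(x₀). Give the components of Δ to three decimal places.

At (-3, -2): F = (10.000, -35.000).
Jacobian J = [[-2·p·q + 2·q, -p^2 + 2·p - 10·q + 1], [-10·p, 4·q - 3]].
At the point, J = [[-16.000, 6.000], [30.000, -11.000]] (det J = -4.000).
Solving J·Δ = −F gives Δ = (25.000, 65.000).

(25.000, 65.000)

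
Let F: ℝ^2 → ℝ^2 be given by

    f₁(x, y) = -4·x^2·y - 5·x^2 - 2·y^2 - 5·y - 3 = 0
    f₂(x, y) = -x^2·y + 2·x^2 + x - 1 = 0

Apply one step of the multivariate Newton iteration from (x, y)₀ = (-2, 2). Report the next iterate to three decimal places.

(-0.855, 1.536)

At (-2, 2): F = (-73.000, -3.000).
Jacobian J = [[-8·x·y - 10·x, -4·x^2 - 4·y - 5], [-2·x·y + 4·x + 1, -x^2]].
At the point, J = [[52.000, -29.000], [1.000, -4.000]] (det J = -179.000).
Solving J·Δ = −F gives Δ = (1.145, -0.464).
Then the next iterate is (x, y)₁ = (-0.855, 1.536).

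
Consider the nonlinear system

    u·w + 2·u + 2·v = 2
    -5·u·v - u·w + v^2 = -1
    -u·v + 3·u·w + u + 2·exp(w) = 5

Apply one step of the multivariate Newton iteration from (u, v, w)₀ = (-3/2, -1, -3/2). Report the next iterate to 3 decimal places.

(25.242, -24.293, -26.810)

At (-3/2, -1, -3/2): F = (-4.750, -7.750, -0.80374).
Jacobian J = [[w + 2, 2, u], [-5·v - w, -5·u + 2·v, -u], [-v + 3·w + 1, -u, 3·u + 2·exp(w)]].
At the point, J = [[0.500, 2.000, -1.500], [6.500, 5.500, 1.500], [-2.500, 1.500, -4.05374]] (det J = -2.32417).
Solving J·Δ = −F gives Δ = (26.742, -23.293, -25.310).
Then the next iterate is (u, v, w)₁ = (25.242, -24.293, -26.810).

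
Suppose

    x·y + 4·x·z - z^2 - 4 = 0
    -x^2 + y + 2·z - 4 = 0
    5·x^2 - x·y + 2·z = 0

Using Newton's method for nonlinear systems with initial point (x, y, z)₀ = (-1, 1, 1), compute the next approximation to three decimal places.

(-0.231, 4.769, -0.654)

At (-1, 1, 1): F = (-10.000, -2.000, 8.000).
Jacobian J = [[y + 4·z, x, 4·x - 2·z], [-2·x, 1, 2], [10·x - y, -x, 2]].
At the point, J = [[5.000, -1.000, -6.000], [2.000, 1.000, 2.000], [-11.000, 1.000, 2.000]] (det J = -52.000).
Solving J·Δ = −F gives Δ = (0.769, 3.769, -1.654).
Then the next iterate is (x, y, z)₁ = (-0.231, 4.769, -0.654).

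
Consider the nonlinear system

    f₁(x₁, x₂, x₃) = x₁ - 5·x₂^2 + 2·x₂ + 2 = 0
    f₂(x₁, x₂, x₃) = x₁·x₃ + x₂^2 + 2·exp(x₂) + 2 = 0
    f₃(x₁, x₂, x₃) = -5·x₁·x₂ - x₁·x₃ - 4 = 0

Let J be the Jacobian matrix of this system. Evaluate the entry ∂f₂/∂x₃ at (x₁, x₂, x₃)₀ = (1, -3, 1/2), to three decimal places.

1.000

∂f₂/∂x₃ = x₁.
At (1, -3, 1/2) this is 1.000.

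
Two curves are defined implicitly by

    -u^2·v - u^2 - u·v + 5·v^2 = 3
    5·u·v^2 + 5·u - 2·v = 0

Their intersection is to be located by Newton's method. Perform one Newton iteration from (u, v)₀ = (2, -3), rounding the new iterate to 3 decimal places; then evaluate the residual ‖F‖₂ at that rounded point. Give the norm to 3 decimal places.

34.110

At (2, -3): F = (56.000, 106.000).
Jacobian J = [[-2·u·v - 2·u - v, -u^2 - u + 10·v], [5·v^2 + 5, 10·u·v - 2]].
At the point, J = [[11.000, -36.000], [50.000, -62.000]] (det J = 1118.000).
Solving J·Δ = −F gives Δ = (-0.308, 1.462).
Then the next iterate is (u, v)₁ = (1.692, -1.538).
Re-evaluating at (1.692, -1.538): F = (12.96974, 31.54766), so ‖F‖₂ = 34.110.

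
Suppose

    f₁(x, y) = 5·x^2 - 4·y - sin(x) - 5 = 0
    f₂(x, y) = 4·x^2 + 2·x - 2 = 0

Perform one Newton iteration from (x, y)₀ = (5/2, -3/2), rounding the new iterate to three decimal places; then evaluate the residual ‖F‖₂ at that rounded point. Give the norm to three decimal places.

At (5/2, -3/2): F = (31.65153, 28.000).
Jacobian J = [[10·x - cos(x), -4], [8·x + 2, 0]].
At the point, J = [[25.80114, -4.000], [22.000, 0.000]] (det J = 88.000).
Solving J·Δ = −F gives Δ = (-1.273, -0.297).
Then the next iterate is (x, y)₁ = (1.227, -1.797).
Re-evaluating at (1.227, -1.797): F = (8.77416, 6.47612), so ‖F‖₂ = 10.905.

10.905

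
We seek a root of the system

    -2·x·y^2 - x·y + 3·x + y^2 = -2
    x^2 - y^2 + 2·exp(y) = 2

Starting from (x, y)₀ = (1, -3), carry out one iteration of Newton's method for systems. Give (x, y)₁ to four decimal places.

(1.5217, -1.5479)

At (1, -3): F = (-1.0000, -9.900426).
Jacobian J = [[-2·y^2 - y + 3, -4·x·y - x + 2·y], [2·x, -2·y + 2·exp(y)]].
At the point, J = [[-12.0000, 5.0000], [2.0000, 6.099574]] (det J = -83.194890).
Solving J·Δ = −F gives Δ = (0.5217, 1.4521).
Then the next iterate is (x, y)₁ = (1.5217, -1.5479).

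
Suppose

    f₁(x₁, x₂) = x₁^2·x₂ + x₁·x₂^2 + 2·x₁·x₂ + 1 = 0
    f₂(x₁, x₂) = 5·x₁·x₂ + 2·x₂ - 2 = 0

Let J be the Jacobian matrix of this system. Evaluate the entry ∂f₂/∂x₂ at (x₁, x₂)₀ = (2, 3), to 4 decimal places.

12.0000

∂f₂/∂x₂ = 5·x₁ + 2.
At (2, 3) this is 12.0000.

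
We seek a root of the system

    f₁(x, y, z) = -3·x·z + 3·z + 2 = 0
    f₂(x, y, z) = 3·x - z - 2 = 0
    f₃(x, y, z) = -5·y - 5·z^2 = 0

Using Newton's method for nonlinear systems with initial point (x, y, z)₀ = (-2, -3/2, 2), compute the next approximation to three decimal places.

(1.333, -4.000, 2.000)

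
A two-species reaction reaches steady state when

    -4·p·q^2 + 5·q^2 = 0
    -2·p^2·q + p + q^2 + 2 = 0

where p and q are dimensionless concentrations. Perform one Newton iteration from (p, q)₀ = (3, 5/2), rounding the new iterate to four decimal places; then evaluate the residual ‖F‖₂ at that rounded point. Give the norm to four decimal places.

At (3, 5/2): F = (-43.7500, -33.7500).
Jacobian J = [[-4·q^2, -8·p·q + 10·q], [-4·p·q + 1, -2·p^2 + 2·q]].
At the point, J = [[-25.0000, -35.0000], [-29.0000, -13.0000]] (det J = -690.0000).
Solving J·Δ = −F gives Δ = (-0.8877, -0.6159).
Then the next iterate is (p, q)₁ = (2.1123, 1.8841).
Re-evaluating at (2.1123, 1.8841): F = (-12.244083, -9.150864), so ‖F‖₂ = 15.2858.

15.2858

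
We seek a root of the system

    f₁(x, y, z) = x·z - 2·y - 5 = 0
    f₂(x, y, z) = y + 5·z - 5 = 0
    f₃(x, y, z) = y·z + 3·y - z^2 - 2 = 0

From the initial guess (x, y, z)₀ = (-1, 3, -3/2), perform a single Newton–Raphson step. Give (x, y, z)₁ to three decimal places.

At (-1, 3, -3/2): F = (-9.500, -9.500, 0.250).
Jacobian J = [[z, -2, x], [0, 1, 5], [0, z + 3, y - 2·z]].
At the point, J = [[-1.500, -2.000, -1.000], [0.000, 1.000, 5.000], [0.000, 1.500, 6.000]] (det J = 2.250).
Solving J·Δ = −F gives Δ = (39.000, -38.833, 9.667).
Then the next iterate is (x, y, z)₁ = (38.000, -35.833, 8.167).

(38.000, -35.833, 8.167)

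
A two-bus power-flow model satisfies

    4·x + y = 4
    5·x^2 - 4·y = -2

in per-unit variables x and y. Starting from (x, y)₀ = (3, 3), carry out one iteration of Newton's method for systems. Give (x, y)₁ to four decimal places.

(1.2826, -1.1304)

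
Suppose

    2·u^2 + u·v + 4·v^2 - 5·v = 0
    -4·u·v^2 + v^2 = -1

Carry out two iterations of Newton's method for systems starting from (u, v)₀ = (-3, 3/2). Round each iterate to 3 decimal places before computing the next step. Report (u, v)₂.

(-1.286, 0.563)

At (-3, 3/2): F = (15.000, 30.250).
Jacobian J = [[4·u + v, u + 8·v - 5], [-4·v^2, -8·u·v + 2·v]].
At the point, J = [[-10.500, 4.000], [-9.000, 39.000]] (det J = -373.500).
Solving J·Δ = −F gives Δ = (1.242, -0.489).
Then the next iterate is (u, v)₁ = (-1.758, 1.011).
Round to (-1.758, 1.011) and repeat: F = (3.43727, 9.20968), J = [[-6.021, 1.330], [-4.08848, 16.24070]].
Δ = (0.472, -0.448), so (u, v)₂ = (-1.286, 0.563).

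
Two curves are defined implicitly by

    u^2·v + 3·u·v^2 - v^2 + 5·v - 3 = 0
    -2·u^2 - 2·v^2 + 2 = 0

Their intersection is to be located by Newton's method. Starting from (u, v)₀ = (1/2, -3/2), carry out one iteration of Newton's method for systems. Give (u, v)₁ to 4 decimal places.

At (1/2, -3/2): F = (-9.7500, -3.0000).
Jacobian J = [[2·u·v + 3·v^2, u^2 + 6·u·v - 2·v + 5], [-4·u, -4·v]].
At the point, J = [[5.2500, 3.7500], [-2.0000, 6.0000]] (det J = 39.0000).
Solving J·Δ = −F gives Δ = (1.2115, 0.9038).
Then the next iterate is (u, v)₁ = (1.7115, -0.5962).

(1.7115, -0.5962)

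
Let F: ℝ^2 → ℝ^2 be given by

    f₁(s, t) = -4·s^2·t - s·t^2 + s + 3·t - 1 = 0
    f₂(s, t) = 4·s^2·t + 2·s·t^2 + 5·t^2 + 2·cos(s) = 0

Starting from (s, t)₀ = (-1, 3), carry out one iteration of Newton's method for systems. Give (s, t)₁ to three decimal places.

At (-1, 3): F = (4.000, 40.08060).
Jacobian J = [[-8·s·t - t^2 + 1, -4·s^2 - 2·s·t + 3], [8·s·t + 2·t^2 - 2·sin(s), 4·s^2 + 4·s·t + 10·t]].
At the point, J = [[16.000, 5.000], [-4.31706, 22.000]] (det J = 373.58529).
Solving J·Δ = −F gives Δ = (0.301, -1.763).
Then the next iterate is (s, t)₁ = (-0.699, 1.237).

(-0.699, 1.237)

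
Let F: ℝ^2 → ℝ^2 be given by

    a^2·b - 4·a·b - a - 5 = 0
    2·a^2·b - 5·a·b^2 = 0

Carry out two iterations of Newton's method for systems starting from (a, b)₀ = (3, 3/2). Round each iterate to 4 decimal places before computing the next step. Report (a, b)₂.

At (3, 3/2): F = (-12.5000, -6.7500).
Jacobian J = [[2·a·b - 4·b - 1, a^2 - 4·a], [4·a·b - 5·b^2, 2·a^2 - 10·a·b]].
At the point, J = [[2.0000, -3.0000], [6.7500, -27.0000]] (det J = -33.7500).
Solving J·Δ = −F gives Δ = (9.4000, 2.1000).
Then the next iterate is (a, b)₁ = (12.4000, 3.6000).
Round to (12.4000, 3.6000) and repeat: F = (357.5760, 303.5520), J = [[73.8800, 104.1600], [113.7600, -138.8800]].
Δ = (-3.6761, -0.8255), so (a, b)₂ = (8.7239, 2.7745).

(8.7239, 2.7745)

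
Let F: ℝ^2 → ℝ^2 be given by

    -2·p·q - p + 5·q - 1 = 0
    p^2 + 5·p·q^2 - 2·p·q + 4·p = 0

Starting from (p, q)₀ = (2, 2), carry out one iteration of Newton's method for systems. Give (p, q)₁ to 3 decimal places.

At (2, 2): F = (-1.000, 44.000).
Jacobian J = [[-2·q - 1, -2·p + 5], [2·p + 5·q^2 - 2·q + 4, 10·p·q - 2·p]].
At the point, J = [[-5.000, 1.000], [24.000, 36.000]] (det J = -204.000).
Solving J·Δ = −F gives Δ = (-0.392, -0.961).
Then the next iterate is (p, q)₁ = (1.608, 1.039).

(1.608, 1.039)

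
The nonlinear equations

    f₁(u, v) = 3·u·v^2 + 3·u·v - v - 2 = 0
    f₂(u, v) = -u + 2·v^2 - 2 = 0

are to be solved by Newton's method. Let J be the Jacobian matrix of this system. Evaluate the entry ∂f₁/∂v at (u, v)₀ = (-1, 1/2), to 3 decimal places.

-7.000

∂f₁/∂v = 6·u·v + 3·u - 1.
At (-1, 1/2) this is -7.000.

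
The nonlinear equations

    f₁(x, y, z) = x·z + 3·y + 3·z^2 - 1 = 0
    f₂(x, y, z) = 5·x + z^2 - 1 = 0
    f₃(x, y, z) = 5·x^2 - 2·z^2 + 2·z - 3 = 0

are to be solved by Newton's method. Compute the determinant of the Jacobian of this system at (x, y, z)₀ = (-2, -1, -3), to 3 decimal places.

150.000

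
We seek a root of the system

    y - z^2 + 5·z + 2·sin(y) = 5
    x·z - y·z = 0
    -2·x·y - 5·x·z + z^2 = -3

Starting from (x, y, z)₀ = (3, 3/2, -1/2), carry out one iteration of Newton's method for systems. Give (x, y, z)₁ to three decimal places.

(2.286, -1.626, 0.804)

At (3, 3/2, -1/2): F = (-4.25501, -0.750, 1.750).
Jacobian J = [[0, 2·cos(y) + 1, -2·z + 5], [z, -z, x - y], [-2·y - 5·z, -2·x, -5·x + 2·z]].
At the point, J = [[0.000, 1.14147, 6.000], [-0.500, 0.500, 1.500], [-0.500, -6.000, -16.000]] (det J = 9.51210).
Solving J·Δ = −F gives Δ = (-0.714, -3.126, 1.304).
Then the next iterate is (x, y, z)₁ = (2.286, -1.626, 0.804).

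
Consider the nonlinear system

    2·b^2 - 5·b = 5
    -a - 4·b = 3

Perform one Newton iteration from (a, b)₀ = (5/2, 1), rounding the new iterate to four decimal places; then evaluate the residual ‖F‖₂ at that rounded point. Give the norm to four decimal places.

At (5/2, 1): F = (-8.0000, -9.5000).
Jacobian J = [[0, 4·b - 5], [-1, -4]].
At the point, J = [[0.0000, -1.0000], [-1.0000, -4.0000]] (det J = -1.0000).
Solving J·Δ = −F gives Δ = (22.5000, -8.0000).
Then the next iterate is (a, b)₁ = (25.0000, -7.0000).
Re-evaluating at (25.0000, -7.0000): F = (128.0000, 0.0000), so ‖F‖₂ = 128.0000.

128.0000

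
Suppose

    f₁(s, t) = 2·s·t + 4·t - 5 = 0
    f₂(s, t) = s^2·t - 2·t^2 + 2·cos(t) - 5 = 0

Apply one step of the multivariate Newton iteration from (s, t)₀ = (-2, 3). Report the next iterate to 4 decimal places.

At (-2, 3): F = (-5.0000, -12.979985).
Jacobian J = [[2·t, 2·s + 4], [2·s·t, s^2 - 4·t - 2·sin(t)]].
At the point, J = [[6.0000, 0.0000], [-12.0000, -8.282240]] (det J = -49.693440).
Solving J·Δ = −F gives Δ = (0.8333, -2.7746).
Then the next iterate is (s, t)₁ = (-1.1667, 0.2254).

(-1.1667, 0.2254)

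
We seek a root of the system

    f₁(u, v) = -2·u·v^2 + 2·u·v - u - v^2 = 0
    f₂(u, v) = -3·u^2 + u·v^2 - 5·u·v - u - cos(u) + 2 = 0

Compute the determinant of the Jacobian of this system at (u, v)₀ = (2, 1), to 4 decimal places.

J = [[-2·v^2 + 2·v - 1, -4·u·v + 2·u - 2·v], [-6·u + v^2 - 5·v + sin(u) - 1, 2·u·v - 5·u]].
At the point, J = [[-1.0000, -6.0000], [-16.090703, -6.0000]].
det J = -90.5442.

-90.5442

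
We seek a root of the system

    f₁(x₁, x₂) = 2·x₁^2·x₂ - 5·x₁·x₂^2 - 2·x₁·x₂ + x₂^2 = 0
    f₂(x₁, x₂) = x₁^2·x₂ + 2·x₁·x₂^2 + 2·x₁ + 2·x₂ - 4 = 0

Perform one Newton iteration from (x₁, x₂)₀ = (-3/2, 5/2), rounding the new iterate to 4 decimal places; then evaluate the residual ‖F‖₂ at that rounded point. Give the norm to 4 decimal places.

19.4328

At (-3/2, 5/2): F = (71.8750, -15.1250).
Jacobian J = [[4·x₁·x₂ - 5·x₂^2 - 2·x₂, 2·x₁^2 - 10·x₁·x₂ - 2·x₁ + 2·x₂], [2·x₁·x₂ + 2·x₂^2 + 2, x₁^2 + 4·x₁·x₂ + 2]].
At the point, J = [[-51.2500, 50.0000], [7.0000, -10.7500]] (det J = 200.9375).
Solving J·Δ = −F gives Δ = (0.0816, -1.3538).
Then the next iterate is (x₁, x₂)₁ = (-1.4184, 1.1462).
Re-evaluating at (-1.4184, 1.1462): F = (18.494587, -5.965323), so ‖F‖₂ = 19.4328.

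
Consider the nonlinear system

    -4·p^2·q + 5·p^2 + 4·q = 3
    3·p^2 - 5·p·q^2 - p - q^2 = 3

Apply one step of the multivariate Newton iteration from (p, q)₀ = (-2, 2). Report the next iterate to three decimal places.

At (-2, 2): F = (-7.000, 47.000).
Jacobian J = [[-8·p·q + 10·p, -4·p^2 + 4], [6·p - 5·q^2 - 1, -10·p·q - 2·q]].
At the point, J = [[12.000, -12.000], [-33.000, 36.000]] (det J = 36.000).
Solving J·Δ = −F gives Δ = (-8.667, -9.250).
Then the next iterate is (p, q)₁ = (-10.667, -7.250).

(-10.667, -7.250)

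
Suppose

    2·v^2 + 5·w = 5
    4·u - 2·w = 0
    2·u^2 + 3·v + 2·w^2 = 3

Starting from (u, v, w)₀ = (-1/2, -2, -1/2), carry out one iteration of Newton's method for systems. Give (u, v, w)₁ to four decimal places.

(-3.9444, -6.5556, -7.8889)

At (-1/2, -2, -1/2): F = (0.5000, -1.0000, -8.0000).
Jacobian J = [[0, 4·v, 5], [4, 0, -2], [4·u, 3, 4·w]].
At the point, J = [[0.0000, -8.0000, 5.0000], [4.0000, 0.0000, -2.0000], [-2.0000, 3.0000, -2.0000]] (det J = -36.0000).
Solving J·Δ = −F gives Δ = (-3.4444, -4.5556, -7.3889).
Then the next iterate is (u, v, w)₁ = (-3.9444, -6.5556, -7.8889).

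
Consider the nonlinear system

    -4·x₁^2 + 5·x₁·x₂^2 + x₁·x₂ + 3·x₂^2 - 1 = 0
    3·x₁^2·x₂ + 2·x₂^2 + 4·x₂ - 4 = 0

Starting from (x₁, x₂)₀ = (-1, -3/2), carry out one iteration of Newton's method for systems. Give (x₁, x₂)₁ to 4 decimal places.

(0.5413, -5.3716)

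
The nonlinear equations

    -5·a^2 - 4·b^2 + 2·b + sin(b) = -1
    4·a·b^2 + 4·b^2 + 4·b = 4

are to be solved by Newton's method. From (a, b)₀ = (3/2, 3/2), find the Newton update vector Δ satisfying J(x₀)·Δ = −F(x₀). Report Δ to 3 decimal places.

(-0.655, -0.547)

At (3/2, 3/2): F = (-15.25251, 24.500).
Jacobian J = [[-10·a, -8·b + cos(b) + 2], [4·b^2, 8·a·b + 8·b + 4]].
At the point, J = [[-15.000, -9.92926], [9.000, 34.000]] (det J = -420.63663).
Solving J·Δ = −F gives Δ = (-0.655, -0.547).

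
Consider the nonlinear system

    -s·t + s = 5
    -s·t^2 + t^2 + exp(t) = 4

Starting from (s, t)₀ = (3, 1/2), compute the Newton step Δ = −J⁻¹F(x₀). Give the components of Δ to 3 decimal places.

(-7.913, -2.485)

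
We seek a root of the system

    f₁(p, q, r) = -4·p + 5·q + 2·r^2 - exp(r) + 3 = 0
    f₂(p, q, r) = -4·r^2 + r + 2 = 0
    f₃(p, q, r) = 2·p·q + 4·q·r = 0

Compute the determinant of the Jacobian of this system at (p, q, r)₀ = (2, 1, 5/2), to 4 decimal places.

J = [[-4, 5, 4·r - exp(r)], [0, 0, -8·r + 1], [2·q, 2·p + 4·r, 4·q]].
At the point, J = [[-4.0000, 5.0000, -2.182494], [0.0000, 0.0000, -19.0000], [2.0000, 14.0000, 4.0000]].
det J = -1254.0000.

-1254.0000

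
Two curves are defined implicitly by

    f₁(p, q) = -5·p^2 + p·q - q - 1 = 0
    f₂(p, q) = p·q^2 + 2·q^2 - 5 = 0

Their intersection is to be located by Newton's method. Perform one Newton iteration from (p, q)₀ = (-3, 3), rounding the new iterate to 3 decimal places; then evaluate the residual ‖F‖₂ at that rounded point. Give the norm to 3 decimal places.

16.116

At (-3, 3): F = (-58.000, -14.000).
Jacobian J = [[-10·p + q, p - 1], [q^2, 2·p·q + 4·q]].
At the point, J = [[33.000, -4.000], [9.000, -6.000]] (det J = -162.000).
Solving J·Δ = −F gives Δ = (1.802, 0.370).
Then the next iterate is (p, q)₁ = (-1.198, 3.370).
Re-evaluating at (-1.198, 3.370): F = (-15.58328, 4.10823), so ‖F‖₂ = 16.116.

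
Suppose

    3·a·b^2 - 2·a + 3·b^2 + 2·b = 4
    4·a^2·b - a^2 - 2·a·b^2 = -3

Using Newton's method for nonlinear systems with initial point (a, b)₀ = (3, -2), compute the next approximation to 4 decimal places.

(1.8224, -1.5169)

At (3, -2): F = (34.0000, -102.0000).
Jacobian J = [[3·b^2 - 2, 6·a·b + 6·b + 2], [8·a·b - 2·a - 2·b^2, 4·a^2 - 4·a·b]].
At the point, J = [[10.0000, -46.0000], [-62.0000, 60.0000]] (det J = -2252.0000).
Solving J·Δ = −F gives Δ = (-1.1776, 0.4831).
Then the next iterate is (a, b)₁ = (1.8224, -1.5169).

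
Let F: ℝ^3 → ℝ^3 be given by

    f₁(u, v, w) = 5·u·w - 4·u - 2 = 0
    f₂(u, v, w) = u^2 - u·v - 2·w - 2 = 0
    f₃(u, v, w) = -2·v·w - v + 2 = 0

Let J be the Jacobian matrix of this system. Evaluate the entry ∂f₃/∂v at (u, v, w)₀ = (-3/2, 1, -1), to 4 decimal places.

∂f₃/∂v = -2·w - 1.
At (-3/2, 1, -1) this is 1.0000.

1.0000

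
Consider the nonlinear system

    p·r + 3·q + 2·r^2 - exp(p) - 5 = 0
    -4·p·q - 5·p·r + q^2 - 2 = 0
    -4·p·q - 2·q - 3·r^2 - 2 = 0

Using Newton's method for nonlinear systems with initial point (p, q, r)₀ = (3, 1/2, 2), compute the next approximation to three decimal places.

(1.652, 0.299, 0.710)

At (3, 1/2, 2): F = (-9.58554, -37.750, -21.000).
Jacobian J = [[r - exp(p), 3, p + 4·r], [-4·q - 5·r, -4·p + 2·q, -5·p], [-4·q, -4·p - 2, -6·r]].
At the point, J = [[-18.08554, 3.000, 11.000], [-12.000, -11.000, -15.000], [-2.000, -14.000, -12.000]] (det J = 2674.67188).
Solving J·Δ = −F gives Δ = (-1.348, -0.201, -1.290).
Then the next iterate is (p, q, r)₁ = (1.652, 0.299, 0.710).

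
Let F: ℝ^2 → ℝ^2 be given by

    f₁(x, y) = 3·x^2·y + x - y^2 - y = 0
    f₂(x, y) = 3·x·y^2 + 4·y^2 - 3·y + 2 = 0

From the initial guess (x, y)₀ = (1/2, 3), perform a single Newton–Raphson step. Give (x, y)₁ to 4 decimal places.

(0.5253, 1.5605)

At (1/2, 3): F = (-9.2500, 42.5000).
Jacobian J = [[6·x·y + 1, 3·x^2 - 2·y - 1], [3·y^2, 6·x·y + 8·y - 3]].
At the point, J = [[10.0000, -6.2500], [27.0000, 30.0000]] (det J = 468.7500).
Solving J·Δ = −F gives Δ = (0.0253, -1.4395).
Then the next iterate is (x, y)₁ = (0.5253, 1.5605).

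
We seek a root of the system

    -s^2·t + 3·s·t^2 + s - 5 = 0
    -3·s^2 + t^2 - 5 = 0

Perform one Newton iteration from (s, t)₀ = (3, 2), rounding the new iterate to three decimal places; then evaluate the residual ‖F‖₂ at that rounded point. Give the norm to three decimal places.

8.453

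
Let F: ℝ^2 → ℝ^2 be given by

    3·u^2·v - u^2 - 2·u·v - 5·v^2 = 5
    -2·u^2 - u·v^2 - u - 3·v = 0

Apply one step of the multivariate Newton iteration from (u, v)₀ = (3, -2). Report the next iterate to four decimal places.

At (3, -2): F = (-76.0000, -27.0000).
Jacobian J = [[6·u·v - 2·u - 2·v, 3·u^2 - 2·u - 10·v], [-4·u - v^2 - 1, -2·u·v - 3]].
At the point, J = [[-38.0000, 41.0000], [-17.0000, 9.0000]] (det J = 355.0000).
Solving J·Δ = −F gives Δ = (-1.1915, 0.7493).
Then the next iterate is (u, v)₁ = (1.8085, -1.2507).

(1.8085, -1.2507)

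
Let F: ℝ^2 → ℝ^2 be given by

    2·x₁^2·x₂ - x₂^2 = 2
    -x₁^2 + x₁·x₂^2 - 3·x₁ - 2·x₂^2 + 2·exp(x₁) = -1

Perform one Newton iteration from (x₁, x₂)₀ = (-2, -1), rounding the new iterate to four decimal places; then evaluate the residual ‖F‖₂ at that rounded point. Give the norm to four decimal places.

4.3581

At (-2, -1): F = (-11.0000, -0.729329).
Jacobian J = [[4·x₁·x₂, 2·x₁^2 - 2·x₂], [-2·x₁ + x₂^2 + 2·exp(x₁) - 3, 2·x₁·x₂ - 4·x₂]].
At the point, J = [[8.0000, 10.0000], [2.270671, 8.0000]] (det J = 41.293294).
Solving J·Δ = −F gives Δ = (1.9545, -0.4636).
Then the next iterate is (x₁, x₂)₁ = (-0.0455, -1.4636).
Re-evaluating at (-0.0455, -1.4636): F = (-4.148185, -1.336248), so ‖F‖₂ = 4.3581.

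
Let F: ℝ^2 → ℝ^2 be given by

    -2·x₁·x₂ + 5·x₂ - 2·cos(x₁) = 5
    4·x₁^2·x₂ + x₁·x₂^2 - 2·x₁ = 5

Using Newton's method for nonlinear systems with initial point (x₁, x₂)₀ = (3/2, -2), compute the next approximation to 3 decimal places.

At (3/2, -2): F = (-9.14147, -20.000).
Jacobian J = [[-2·x₂ + 2·sin(x₁), -2·x₁ + 5], [8·x₁·x₂ + x₂^2 - 2, 4·x₁^2 + 2·x₁·x₂]].
At the point, J = [[5.99499, 2.000], [-22.000, 3.000]] (det J = 61.98497).
Solving J·Δ = −F gives Δ = (-0.203, 5.179).
Then the next iterate is (x₁, x₂)₁ = (1.297, 3.179).

(1.297, 3.179)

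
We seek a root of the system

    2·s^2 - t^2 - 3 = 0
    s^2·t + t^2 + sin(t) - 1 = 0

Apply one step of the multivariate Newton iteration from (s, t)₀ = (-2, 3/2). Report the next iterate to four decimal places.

At (-2, 3/2): F = (2.7500, 8.247495).
Jacobian J = [[4·s, -2·t], [2·s·t, s^2 + 2·t + cos(t)]].
At the point, J = [[-8.0000, -3.0000], [-6.0000, 7.070737]] (det J = -74.565898).
Solving J·Δ = −F gives Δ = (0.5926, -0.6636).
Then the next iterate is (s, t)₁ = (-1.4074, 0.8364).

(-1.4074, 0.8364)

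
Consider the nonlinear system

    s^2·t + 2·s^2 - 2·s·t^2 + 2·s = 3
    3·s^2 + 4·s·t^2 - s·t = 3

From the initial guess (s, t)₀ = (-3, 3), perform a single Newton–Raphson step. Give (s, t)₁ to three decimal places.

(-1.866, 2.160)

At (-3, 3): F = (90.000, -75.000).
Jacobian J = [[2·s·t + 4·s - 2·t^2 + 2, s^2 - 4·s·t], [6·s + 4·t^2 - t, 8·s·t - s]].
At the point, J = [[-46.000, 45.000], [15.000, -69.000]] (det J = 2499.000).
Solving J·Δ = −F gives Δ = (1.134, -0.840).
Then the next iterate is (s, t)₁ = (-1.866, 2.160).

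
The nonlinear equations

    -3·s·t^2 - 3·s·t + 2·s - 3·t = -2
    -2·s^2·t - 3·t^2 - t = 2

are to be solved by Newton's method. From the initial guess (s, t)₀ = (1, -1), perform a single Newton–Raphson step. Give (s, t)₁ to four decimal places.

At (1, -1): F = (7.0000, -2.0000).
Jacobian J = [[-3·t^2 - 3·t + 2, -6·s·t - 3·s - 3], [-4·s·t, -2·s^2 - 6·t - 1]].
At the point, J = [[2.0000, 0.0000], [4.0000, 3.0000]] (det J = 6.0000).
Solving J·Δ = −F gives Δ = (-3.5000, 5.3333).
Then the next iterate is (s, t)₁ = (-2.5000, 4.3333).

(-2.5000, 4.3333)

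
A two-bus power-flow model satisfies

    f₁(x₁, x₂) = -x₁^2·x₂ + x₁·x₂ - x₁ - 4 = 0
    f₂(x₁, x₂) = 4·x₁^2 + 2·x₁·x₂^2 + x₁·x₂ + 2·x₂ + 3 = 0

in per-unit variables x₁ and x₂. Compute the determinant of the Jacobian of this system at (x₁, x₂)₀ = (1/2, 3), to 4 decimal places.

J = [[-2·x₁·x₂ + x₂ - 1, -x₁^2 + x₁], [8·x₁ + 2·x₂^2 + x₂, 4·x₁·x₂ + x₁ + 2]].
At the point, J = [[-1.0000, 0.2500], [25.0000, 8.5000]].
det J = -14.7500.

-14.7500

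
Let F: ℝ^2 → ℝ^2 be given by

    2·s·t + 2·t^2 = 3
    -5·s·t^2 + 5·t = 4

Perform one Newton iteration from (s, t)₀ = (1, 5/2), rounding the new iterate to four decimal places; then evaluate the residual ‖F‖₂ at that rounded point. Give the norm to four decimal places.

6.8221

At (1, 5/2): F = (14.5000, -22.7500).
Jacobian J = [[2·t, 2·s + 4·t], [-5·t^2, -10·s·t + 5]].
At the point, J = [[5.0000, 12.0000], [-31.2500, -20.0000]] (det J = 275.0000).
Solving J·Δ = −F gives Δ = (0.0618, -1.2341).
Then the next iterate is (s, t)₁ = (1.0618, 1.2659).
Re-evaluating at (1.0618, 1.2659): F = (2.893271, -6.178187), so ‖F‖₂ = 6.8221.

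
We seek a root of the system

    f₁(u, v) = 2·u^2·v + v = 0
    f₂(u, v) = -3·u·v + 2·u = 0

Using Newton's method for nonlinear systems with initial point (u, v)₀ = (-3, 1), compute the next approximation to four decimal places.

(-1.7191, 0.8090)

At (-3, 1): F = (19.0000, 3.0000).
Jacobian J = [[4·u·v, 2·u^2 + 1], [-3·v + 2, -3·u]].
At the point, J = [[-12.0000, 19.0000], [-1.0000, 9.0000]] (det J = -89.0000).
Solving J·Δ = −F gives Δ = (1.2809, -0.1910).
Then the next iterate is (u, v)₁ = (-1.7191, 0.8090).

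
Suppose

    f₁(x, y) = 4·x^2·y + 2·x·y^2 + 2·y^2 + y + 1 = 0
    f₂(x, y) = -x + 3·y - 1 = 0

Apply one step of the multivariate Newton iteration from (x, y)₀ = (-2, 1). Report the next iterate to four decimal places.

(-2.1379, -0.3793)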